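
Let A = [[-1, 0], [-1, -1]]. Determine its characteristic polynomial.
χ_A(x) = (x + 1)^2

xI - A = [[x + 1, 0], [1, x + 1]].

Expanding det(xI - A) along the first row:
det(xI - A) = + (x + 1)·det([[x + 1]]) - (0)·det([[1]]).

Evaluating gives χ_A(x) = x^2 + 2x + 1 = (x + 1)^2.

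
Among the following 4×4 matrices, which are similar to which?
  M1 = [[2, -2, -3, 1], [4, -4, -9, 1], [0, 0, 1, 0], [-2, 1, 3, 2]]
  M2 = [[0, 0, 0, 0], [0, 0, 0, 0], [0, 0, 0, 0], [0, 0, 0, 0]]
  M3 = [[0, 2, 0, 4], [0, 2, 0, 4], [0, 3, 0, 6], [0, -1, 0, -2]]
3 classes: {M1}, {M2}, {M3}

Characteristic polynomials: χ_{M1} = (x - 1)^3(x + 2), χ_{M2} = x^4, χ_{M3} = x^4.

{M1}: invariant factors x - 1, (x - 1)^2(x + 2).

{M2}: invariant factors x, x, x, x.

{M3}: invariant factors x, x, x^2.

Matrices are similar if and only if their invariant-factor lists agree; the partition into similarity classes is {M1}, {M2}, {M3}.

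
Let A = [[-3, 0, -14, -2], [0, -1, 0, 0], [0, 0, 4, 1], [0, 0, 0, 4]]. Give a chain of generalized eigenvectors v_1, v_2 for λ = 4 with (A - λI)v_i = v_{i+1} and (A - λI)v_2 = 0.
v_1 = [[6, 0, -3, 1]]^T, v_2 = [[-2, 0, 1, 0]]^T

We seek v_1 ∈ ker((A - 4I)^2) \ ker(A - 4I), then set v_{i+1} = (A - 4I) v_i.

One such chain is v_1 = [[6, 0, -3, 1]]^T, v_2 = [[-2, 0, 1, 0]]^T. Check: (A - 4I) v_2 = [[0, 0, 0, 0]]^T = 0.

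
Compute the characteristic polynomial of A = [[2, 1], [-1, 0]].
xI - A = [[x - 2, -1], [1, x]].

Expanding det(xI - A) along the first row:
det(xI - A) = + (x - 2)·det([[x]]) - (-1)·det([[1]]).

Evaluating gives χ_A(x) = x^2 - 2x + 1 = (x - 1)^2.

χ_A(x) = (x - 1)^2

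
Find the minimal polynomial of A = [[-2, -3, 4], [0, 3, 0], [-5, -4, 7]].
The characteristic polynomial factors as (x - 3)^2(x - 2). The minimal polynomial is ∏(x - λ)^{k_λ} where k_λ is the size of the largest Jordan block at λ.

For λ = 2: rank(A - 2I) = 2, and the largest Jordan block has size 1 (the smallest k with rank((A - 2I)^k) = rank((A - 2I)^(k+1))).
For λ = 3: rank(A - 3I) = 2, and the largest Jordan block has size 2 (the smallest k with rank((A - 3I)^k) = rank((A - 3I)^(k+1))).

So m_A(x) = (x - 3)^2(x - 2).

m_A(x) = (x - 3)^2(x - 2)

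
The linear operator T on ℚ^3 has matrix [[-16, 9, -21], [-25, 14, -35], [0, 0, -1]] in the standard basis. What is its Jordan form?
J = [[-1, 1, 0], [0, -1, 0], [0, 0, -1]]

The characteristic polynomial is det(xI - A) = (x + 1)^3, so the eigenvalues are -1 (algebraic multiplicity 3).

For λ = -1: rank(A + I) = 1, rank((A + I)^2) = 0. The eigenspace has dimension 3 - 1 = 2, so there are 2 Jordan blocks; the rank sequence gives block sizes [2, 1].

Assembling the blocks gives the Jordan form J above.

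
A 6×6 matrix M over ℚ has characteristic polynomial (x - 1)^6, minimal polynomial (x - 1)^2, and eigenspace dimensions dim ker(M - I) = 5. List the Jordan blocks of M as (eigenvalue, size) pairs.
λ = 1: algebraic multiplicity 6 (exponent in χ_M), largest block size 2 (exponent in m_M), 5 blocks (geometric multiplicity). These force block sizes [2, 1, 1, 1, 1].

Jordan blocks: (1, 2), (1, 1), (1, 1), (1, 1), (1, 1)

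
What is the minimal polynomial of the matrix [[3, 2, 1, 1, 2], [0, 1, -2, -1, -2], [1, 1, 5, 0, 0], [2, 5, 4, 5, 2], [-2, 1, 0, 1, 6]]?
The characteristic polynomial factors as (x - 4)^5. The minimal polynomial is ∏(x - λ)^{k_λ} where k_λ is the size of the largest Jordan block at λ.

For λ = 4: rank(A - 4I) = 2, and the largest Jordan block has size 2 (the smallest k with rank((A - 4I)^k) = rank((A - 4I)^(k+1))).

So m_A(x) = (x - 4)^2.

m_A(x) = (x - 4)^2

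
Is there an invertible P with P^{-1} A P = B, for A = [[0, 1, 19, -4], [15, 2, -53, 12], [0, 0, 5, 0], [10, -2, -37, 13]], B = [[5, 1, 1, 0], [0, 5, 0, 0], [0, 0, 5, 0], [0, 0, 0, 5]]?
Both have characteristic polynomial (x - 5)^4 and minimal polynomial (x - 5)^2. But rank(A - 5I) = 2 for A while rank(B - 5I) = 1 for B, so the number of Jordan blocks at λ = 5 differs. A and B are not similar.

No.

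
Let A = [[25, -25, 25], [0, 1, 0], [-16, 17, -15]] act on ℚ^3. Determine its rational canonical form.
The invariant factors of A (the non-unit diagonal entries of the Smith normal form of xI - A over ℚ[x]) are (x - 5)^2(x - 1), each dividing the next. The characteristic polynomial is their product, (x - 5)^2(x - 1).

The rational canonical form is the block-diagonal matrix of companion matrices C(f_i):
R = [[0, 0, 25], [1, 0, -35], [0, 1, 11]].

R = [[0, 0, 25], [1, 0, -35], [0, 1, 11]]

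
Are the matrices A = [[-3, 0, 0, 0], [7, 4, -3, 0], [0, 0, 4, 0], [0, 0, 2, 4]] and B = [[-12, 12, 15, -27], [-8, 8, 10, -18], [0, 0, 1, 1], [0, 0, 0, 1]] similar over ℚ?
trace(A) = 9 but trace(B) = -2. The trace is a similarity invariant, so A and B are not similar.

No.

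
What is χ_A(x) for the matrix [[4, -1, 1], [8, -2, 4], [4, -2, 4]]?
xI - A = [[x - 4, 1, -1], [-8, x + 2, -4], [-4, 2, x - 4]].

Expanding det(xI - A) along the first row:
det(xI - A) = + (x - 4)·det([[x + 2, -4], [2, x - 4]]) - (1)·det([[-8, -4], [-4, x - 4]]) + (-1)·det([[-8, x + 2], [-4, 2]]).

Evaluating gives χ_A(x) = x^3 - 6x^2 + 12x - 8 = (x - 2)^3.

χ_A(x) = (x - 2)^3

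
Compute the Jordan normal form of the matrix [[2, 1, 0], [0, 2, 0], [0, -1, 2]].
J = [[2, 1, 0], [0, 2, 0], [0, 0, 2]]

The characteristic polynomial is det(xI - A) = (x - 2)^3, so the eigenvalues are 2 (algebraic multiplicity 3).

For λ = 2: rank(A - 2I) = 1, rank((A - 2I)^2) = 0. The eigenspace has dimension 3 - 1 = 2, so there are 2 Jordan blocks; the rank sequence gives block sizes [2, 1].

Assembling the blocks gives the Jordan form J above.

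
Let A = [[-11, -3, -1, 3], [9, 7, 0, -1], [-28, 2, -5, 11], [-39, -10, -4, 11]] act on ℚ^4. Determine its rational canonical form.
R = [[0, 0, 0, -1], [1, 0, 0, 2], [0, 1, 0, 6], [0, 0, 1, 2]]

The invariant factors of A (the non-unit diagonal entries of the Smith normal form of xI - A over ℚ[x]) are (x + 1)^2(x^2 - 4x + 1), each dividing the next. The characteristic polynomial is their product, (x + 1)^2(x^2 - 4x + 1).

The rational canonical form is the block-diagonal matrix of companion matrices C(f_i):
R = [[0, 0, 0, -1], [1, 0, 0, 2], [0, 1, 0, 6], [0, 0, 1, 2]].

Note the characteristic polynomial does not split into linear factors over ℚ, so A has no Jordan form over ℚ; the rational canonical form exists over any field.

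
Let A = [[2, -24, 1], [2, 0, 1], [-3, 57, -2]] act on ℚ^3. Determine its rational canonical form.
R = [[0, 0, -24], [1, 0, 10], [0, 1, 0]]

The invariant factors of A (the non-unit diagonal entries of the Smith normal form of xI - A over ℚ[x]) are (x + 4)(x^2 - 4x + 6), each dividing the next. The characteristic polynomial is their product, (x + 4)(x^2 - 4x + 6).

The rational canonical form is the block-diagonal matrix of companion matrices C(f_i):
R = [[0, 0, -24], [1, 0, 10], [0, 1, 0]].

Note the characteristic polynomial does not split into linear factors over ℚ, so A has no Jordan form over ℚ; the rational canonical form exists over any field.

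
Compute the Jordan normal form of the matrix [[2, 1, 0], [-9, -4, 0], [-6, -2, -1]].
J = [[-1, 1, 0], [0, -1, 0], [0, 0, -1]]

The characteristic polynomial is det(xI - A) = (x + 1)^3, so the eigenvalues are -1 (algebraic multiplicity 3).

For λ = -1: rank(A + I) = 1, rank((A + I)^2) = 0. The eigenspace has dimension 3 - 1 = 2, so there are 2 Jordan blocks; the rank sequence gives block sizes [2, 1].

Assembling the blocks gives the Jordan form J above.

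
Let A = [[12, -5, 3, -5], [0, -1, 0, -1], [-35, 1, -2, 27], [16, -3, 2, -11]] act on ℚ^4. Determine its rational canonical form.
R = [[0, 0, 0, -24], [1, 0, 0, -2], [0, 1, 0, 5], [0, 0, 1, -2]]

The invariant factors of A (the non-unit diagonal entries of the Smith normal form of xI - A over ℚ[x]) are (x + 2)(x + 3)(x^2 - 3x + 4), each dividing the next. The characteristic polynomial is their product, (x + 2)(x + 3)(x^2 - 3x + 4).

The rational canonical form is the block-diagonal matrix of companion matrices C(f_i):
R = [[0, 0, 0, -24], [1, 0, 0, -2], [0, 1, 0, 5], [0, 0, 1, -2]].

Note the characteristic polynomial does not split into linear factors over ℚ, so A has no Jordan form over ℚ; the rational canonical form exists over any field.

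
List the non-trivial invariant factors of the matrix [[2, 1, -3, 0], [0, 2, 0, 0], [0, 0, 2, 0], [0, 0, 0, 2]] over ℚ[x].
x - 2, x - 2, (x - 2)^2

The Jordan structure of A has elementary divisors (x - 2)^2, (x - 2), (x - 2). Arranging the block sizes at each eigenvalue in decreasing order and taking row products gives the invariant factors.

Invariant factors (smallest first, each dividing the next): x - 2, x - 2, (x - 2)^2.

Check: the last factor (x - 2)^2 is the minimal polynomial, and the product (x - 2)^4 is the characteristic polynomial.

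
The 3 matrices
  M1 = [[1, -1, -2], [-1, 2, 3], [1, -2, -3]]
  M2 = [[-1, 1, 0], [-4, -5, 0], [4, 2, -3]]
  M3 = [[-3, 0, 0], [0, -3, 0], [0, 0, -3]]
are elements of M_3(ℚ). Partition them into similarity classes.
3 classes: {M1}, {M2}, {M3}

Characteristic polynomials: χ_{M1} = x^3, χ_{M2} = (x + 3)^3, χ_{M3} = (x + 3)^3.

{M1}: invariant factors x^3.

{M2}: invariant factors x + 3, (x + 3)^2.

{M3}: invariant factors x + 3, x + 3, x + 3.

Matrices are similar if and only if their invariant-factor lists agree; the partition into similarity classes is {M1}, {M2}, {M3}.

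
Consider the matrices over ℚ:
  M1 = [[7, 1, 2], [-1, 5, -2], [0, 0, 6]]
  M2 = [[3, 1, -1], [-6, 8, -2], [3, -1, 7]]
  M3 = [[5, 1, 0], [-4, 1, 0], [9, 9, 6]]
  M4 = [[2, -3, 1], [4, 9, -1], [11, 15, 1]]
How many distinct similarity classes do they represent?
Characteristic polynomials: χ_{M1} = (x - 6)^3, χ_{M2} = (x - 6)^3, χ_{M3} = (x - 6)(x - 3)^2, χ_{M4} = (x - 6)(x - 3)^2.

{M1, M2}: invariant factors x - 6, (x - 6)^2.

{M3, M4}: invariant factors (x - 6)(x - 3)^2.

Matrices are similar if and only if their invariant-factor lists agree; the partition into similarity classes is {M1, M2}, {M3, M4}.

2 classes: {M1, M2}, {M3, M4}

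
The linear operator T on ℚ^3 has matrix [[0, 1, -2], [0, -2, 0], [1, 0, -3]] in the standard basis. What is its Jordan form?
J = [[-2, 1, 0], [0, -2, 0], [0, 0, -1]]

The characteristic polynomial is det(xI - A) = (x + 1)(x + 2)^2, so the eigenvalues are -2 (algebraic multiplicity 2), -1 (algebraic multiplicity 1).

For λ = -2: rank(A + 2I) = 2, rank((A + 2I)^2) = 1. The eigenspace has dimension 3 - 2 = 1, so there is 1 Jordan block; the rank sequence gives block sizes [2].

For λ = -1: algebraic multiplicity 1 gives one 1×1 block.

Assembling the blocks gives the Jordan form J above.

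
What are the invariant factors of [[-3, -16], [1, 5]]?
The Jordan structure of A has elementary divisors (x - 1)^2. Arranging the block sizes at each eigenvalue in decreasing order and taking row products gives the invariant factors.

Invariant factors (smallest first, each dividing the next): (x - 1)^2.

Check: the last factor (x - 1)^2 is the minimal polynomial, and the product (x - 1)^2 is the characteristic polynomial.

(x - 1)^2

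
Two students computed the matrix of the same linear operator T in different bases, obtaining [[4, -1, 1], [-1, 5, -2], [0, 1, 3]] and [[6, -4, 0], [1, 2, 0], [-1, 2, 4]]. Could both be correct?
Both have characteristic polynomial (x - 4)^3, but the minimal polynomial of A is (x - 4)^3 while the minimal polynomial of B is (x - 4)^2. The minimal polynomial is a similarity invariant, so A and B are not similar.

No.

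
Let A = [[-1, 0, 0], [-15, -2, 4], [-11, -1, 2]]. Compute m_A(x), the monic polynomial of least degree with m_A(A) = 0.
m_A(x) = x^2(x + 1)

The characteristic polynomial factors as x^2(x + 1). The minimal polynomial is ∏(x - λ)^{k_λ} where k_λ is the size of the largest Jordan block at λ.

For λ = -1: rank(A + I) = 2, and the largest Jordan block has size 1 (the smallest k with rank((A + I)^k) = rank((A + I)^(k+1))).
For λ = 0: rank(A) = 2, and the largest Jordan block has size 2 (the smallest k with rank(A^k) = rank(A^(k+1))).

So m_A(x) = x^2(x + 1).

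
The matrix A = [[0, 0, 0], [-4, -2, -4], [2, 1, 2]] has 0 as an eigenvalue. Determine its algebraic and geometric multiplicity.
algebraic multiplicity 3, geometric multiplicity 2

The characteristic polynomial is x^3, so the factor x appears with exponent 3: the algebraic multiplicity is 3.

rank(A) = 1, so the eigenspace has dimension 3 - 1 = 2: the geometric multiplicity is 2.

Since 2 < 3, A is not diagonalizable.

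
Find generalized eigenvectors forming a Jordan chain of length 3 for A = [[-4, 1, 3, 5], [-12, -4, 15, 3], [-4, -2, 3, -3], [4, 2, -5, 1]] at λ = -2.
We seek v_1 ∈ ker((A + 2I)^3) \ ker((A + 2I)^2), then set v_{i+1} = (A + 2I) v_i.

One such chain is v_1 = [[2, 6, 3, -2]]^T, v_2 = [[1, 3, 1, -1]]^T, v_3 = [[-1, -6, -2, 2]]^T. Check: (A + 2I) v_3 = [[0, 0, 0, 0]]^T = 0.

v_1 = [[2, 6, 3, -2]]^T, v_2 = [[1, 3, 1, -1]]^T, v_3 = [[-1, -6, -2, 2]]^T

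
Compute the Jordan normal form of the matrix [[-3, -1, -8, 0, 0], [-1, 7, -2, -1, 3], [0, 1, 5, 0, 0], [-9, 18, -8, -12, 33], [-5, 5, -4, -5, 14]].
J = [[-3, 0, 0, 0, 0], [0, -1, 0, 0, 0], [0, 0, 5, 1, 0], [0, 0, 0, 5, 1], [0, 0, 0, 0, 5]]

The characteristic polynomial is det(xI - A) = (x - 5)^3(x + 1)(x + 3), so the eigenvalues are -3 (algebraic multiplicity 1), -1 (algebraic multiplicity 1), 5 (algebraic multiplicity 3).

For λ = -3: algebraic multiplicity 1 gives one 1×1 block.

For λ = -1: algebraic multiplicity 1 gives one 1×1 block.

For λ = 5: rank(A - 5I) = 4, rank((A - 5I)^2) = 3, rank((A - 5I)^3) = 2. The eigenspace has dimension 5 - 4 = 1, so there is 1 Jordan block; the rank sequence gives block sizes [3].

Assembling the blocks gives the Jordan form J above.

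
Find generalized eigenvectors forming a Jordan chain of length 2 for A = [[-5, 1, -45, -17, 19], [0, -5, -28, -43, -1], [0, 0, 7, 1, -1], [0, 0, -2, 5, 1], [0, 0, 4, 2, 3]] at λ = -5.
We seek v_1 ∈ ker((A + 5I)^2) \ ker(A + 5I), then set v_{i+1} = (A + 5I) v_i.

One such chain is v_1 = [[0, 1, 0, 0, 0]]^T, v_2 = [[1, 0, 0, 0, 0]]^T. Check: (A + 5I) v_2 = [[0, 0, 0, 0, 0]]^T = 0.

v_1 = [[0, 1, 0, 0, 0]]^T, v_2 = [[1, 0, 0, 0, 0]]^T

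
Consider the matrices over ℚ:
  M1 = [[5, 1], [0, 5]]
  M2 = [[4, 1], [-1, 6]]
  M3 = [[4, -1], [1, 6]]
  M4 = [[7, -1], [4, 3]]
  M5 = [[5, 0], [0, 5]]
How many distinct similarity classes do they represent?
2 classes: {M1, M2, M3, M4}, {M5}

Characteristic polynomials: χ_{M1} = (x - 5)^2, χ_{M2} = (x - 5)^2, χ_{M3} = (x - 5)^2, χ_{M4} = (x - 5)^2, χ_{M5} = (x - 5)^2.

{M1, M2, M3, M4}: invariant factors (x - 5)^2.

{M5}: invariant factors x - 5, x - 5.

Matrices are similar if and only if their invariant-factor lists agree; the partition into similarity classes is {M1, M2, M3, M4}, {M5}.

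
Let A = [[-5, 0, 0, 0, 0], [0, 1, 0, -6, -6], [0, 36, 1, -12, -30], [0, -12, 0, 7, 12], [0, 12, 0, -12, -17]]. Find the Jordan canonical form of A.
J = [[-5, 0, 0, 0, 0], [0, -5, 0, 0, 0], [0, 0, -5, 0, 0], [0, 0, 0, 1, 0], [0, 0, 0, 0, 1]]

The characteristic polynomial is det(xI - A) = (x - 1)^2(x + 5)^3, so the eigenvalues are -5 (algebraic multiplicity 3), 1 (algebraic multiplicity 2).

For λ = -5: rank(A + 5I) = 2. The eigenspace has dimension 5 - 2 = 3, so there are 3 Jordan blocks; the rank sequence gives block sizes [1, 1, 1].

For λ = 1: rank(A - I) = 3. The eigenspace has dimension 5 - 3 = 2, so there are 2 Jordan blocks; the rank sequence gives block sizes [1, 1].

Assembling the blocks gives the Jordan form J above.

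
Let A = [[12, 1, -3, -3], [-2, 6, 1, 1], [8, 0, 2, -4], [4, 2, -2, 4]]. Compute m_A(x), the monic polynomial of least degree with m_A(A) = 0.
m_A(x) = (x - 6)^3

The characteristic polynomial factors as (x - 6)^4. The minimal polynomial is ∏(x - λ)^{k_λ} where k_λ is the size of the largest Jordan block at λ.

For λ = 6: rank(A - 6I) = 2, and the largest Jordan block has size 3 (the smallest k with rank((A - 6I)^k) = rank((A - 6I)^(k+1))).

So m_A(x) = (x - 6)^3.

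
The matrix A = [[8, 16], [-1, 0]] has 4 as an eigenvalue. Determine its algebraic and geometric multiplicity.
The characteristic polynomial is (x - 4)^2, so the factor x - 4 appears with exponent 2: the algebraic multiplicity is 2.

rank(A - 4I) = 1, so the eigenspace has dimension 2 - 1 = 1: the geometric multiplicity is 1.

Since 1 < 2, A is not diagonalizable.

algebraic multiplicity 2, geometric multiplicity 1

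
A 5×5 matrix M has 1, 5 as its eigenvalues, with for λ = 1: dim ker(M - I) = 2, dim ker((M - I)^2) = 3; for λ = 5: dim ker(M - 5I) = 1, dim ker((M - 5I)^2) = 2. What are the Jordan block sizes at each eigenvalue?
λ = 1: successive nullity increments [2, 1] count blocks of size ≥ k; block sizes are [2, 1].
λ = 5: successive nullity increments [1, 1] count blocks of size ≥ k; block sizes are [2].

Jordan blocks: (1, 2), (1, 1), (5, 2)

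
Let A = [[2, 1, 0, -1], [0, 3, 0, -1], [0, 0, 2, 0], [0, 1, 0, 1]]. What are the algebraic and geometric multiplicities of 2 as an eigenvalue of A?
The characteristic polynomial is (x - 2)^4, so the factor x - 2 appears with exponent 4: the algebraic multiplicity is 4.

rank(A - 2I) = 1, so the eigenspace has dimension 4 - 1 = 3: the geometric multiplicity is 3.

Since 3 < 4, A is not diagonalizable.

algebraic multiplicity 4, geometric multiplicity 3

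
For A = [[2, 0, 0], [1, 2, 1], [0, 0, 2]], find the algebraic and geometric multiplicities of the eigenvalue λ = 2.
algebraic multiplicity 3, geometric multiplicity 2

The characteristic polynomial is (x - 2)^3, so the factor x - 2 appears with exponent 3: the algebraic multiplicity is 3.

rank(A - 2I) = 1, so the eigenspace has dimension 3 - 1 = 2: the geometric multiplicity is 2.

Since 2 < 3, A is not diagonalizable.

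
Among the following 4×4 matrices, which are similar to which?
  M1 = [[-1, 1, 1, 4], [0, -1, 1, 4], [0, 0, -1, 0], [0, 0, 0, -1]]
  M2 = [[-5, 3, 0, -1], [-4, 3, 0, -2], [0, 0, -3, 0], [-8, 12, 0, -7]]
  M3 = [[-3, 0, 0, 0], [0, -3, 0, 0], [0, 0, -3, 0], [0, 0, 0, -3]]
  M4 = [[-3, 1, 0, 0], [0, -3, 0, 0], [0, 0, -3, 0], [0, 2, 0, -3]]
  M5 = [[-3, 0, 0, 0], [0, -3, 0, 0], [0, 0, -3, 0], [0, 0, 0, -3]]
3 classes: {M1}, {M2, M4}, {M3, M5}

Characteristic polynomials: χ_{M1} = (x + 1)^4, χ_{M2} = (x + 3)^4, χ_{M3} = (x + 3)^4, χ_{M4} = (x + 3)^4, χ_{M5} = (x + 3)^4.

{M1}: invariant factors x + 1, (x + 1)^3.

{M2, M4}: invariant factors x + 3, x + 3, (x + 3)^2.

{M3, M5}: invariant factors x + 3, x + 3, x + 3, x + 3.

Matrices are similar if and only if their invariant-factor lists agree; the partition into similarity classes is {M1}, {M2, M4}, {M3, M5}.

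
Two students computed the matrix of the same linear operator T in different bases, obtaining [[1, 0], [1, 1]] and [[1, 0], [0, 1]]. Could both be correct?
Both have characteristic polynomial (x - 1)^2, but the minimal polynomial of A is (x - 1)^2 while the minimal polynomial of B is x - 1. The minimal polynomial is a similarity invariant, so A and B are not similar.

No.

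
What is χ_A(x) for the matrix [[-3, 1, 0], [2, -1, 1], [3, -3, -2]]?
xI - A = [[x + 3, -1, 0], [-2, x + 1, -1], [-3, 3, x + 2]].

Expanding det(xI - A) along the first row:
det(xI - A) = + (x + 3)·det([[x + 1, -1], [3, x + 2]]) - (-1)·det([[-2, -1], [-3, x + 2]]) + (0)·det([[-2, x + 1], [-3, 3]]).

Evaluating gives χ_A(x) = x^3 + 6x^2 + 12x + 8 = (x + 2)^3.

χ_A(x) = (x + 2)^3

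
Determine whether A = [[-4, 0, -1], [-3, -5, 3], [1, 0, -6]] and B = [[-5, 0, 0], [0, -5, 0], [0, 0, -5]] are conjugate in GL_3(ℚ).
No.

Both have characteristic polynomial (x + 5)^3, but the minimal polynomial of A is (x + 5)^2 while the minimal polynomial of B is x + 5. The minimal polynomial is a similarity invariant, so A and B are not similar.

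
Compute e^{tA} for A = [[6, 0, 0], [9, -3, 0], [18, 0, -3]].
e^{tA} = [[e^{6*t}, 0, 0], [(e^{9*t} - 1)*e^{-3*t}, e^{-3*t}, 0], [(2*e^{9*t} - 2)*e^{-3*t}, 0, e^{-3*t}]]

A has Jordan form J = [[-3, 0, 0], [0, -3, 0], [0, 0, 6]] with A = PJP^{-1}, so e^{tA} = P e^{tJ} P^{-1}.

For a Jordan block J_k(λ), e^{tJ_k(λ)} = e^{λt} · (I + tN + t^2 N^2/2! + ... + t^{k-1} N^{k-1}/(k-1)!) where N is the nilpotent superdiagonal part.

Assembling the blocks and conjugating back gives the entries of e^{tA} as shown above.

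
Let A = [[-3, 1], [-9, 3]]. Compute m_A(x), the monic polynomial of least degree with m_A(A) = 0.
The characteristic polynomial factors as x^2. The minimal polynomial is ∏(x - λ)^{k_λ} where k_λ is the size of the largest Jordan block at λ.

For λ = 0: rank(A) = 1, and the largest Jordan block has size 2 (the smallest k with rank(A^k) = rank(A^(k+1))).

So m_A(x) = x^2.

m_A(x) = x^2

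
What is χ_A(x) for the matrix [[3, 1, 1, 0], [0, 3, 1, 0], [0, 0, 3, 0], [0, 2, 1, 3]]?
χ_A(x) = (x - 3)^4

xI - A = [[x - 3, -1, -1, 0], [0, x - 3, -1, 0], [0, 0, x - 3, 0], [0, -2, -1, x - 3]].

Expanding det(xI - A) along the first row:
det(xI - A) = + (x - 3)·det([[x - 3, -1, 0], [0, x - 3, 0], [-2, -1, x - 3]]) - (-1)·det([[0, -1, 0], [0, x - 3, 0], [0, -1, x - 3]]) + (-1)·det([[0, x - 3, 0], [0, 0, 0], [0, -2, x - 3]]) - (0)·det([[0, x - 3, -1], [0, 0, x - 3], [0, -2, -1]]).

Evaluating gives χ_A(x) = x^4 - 12x^3 + 54x^2 - 108x + 81 = (x - 3)^4.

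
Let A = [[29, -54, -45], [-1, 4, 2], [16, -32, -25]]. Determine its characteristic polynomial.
χ_A(x) = (x - 3)^2(x - 2)

xI - A = [[x - 29, 54, 45], [1, x - 4, -2], [-16, 32, x + 25]].

Expanding det(xI - A) along the first row:
det(xI - A) = + (x - 29)·det([[x - 4, -2], [32, x + 25]]) - (54)·det([[1, -2], [-16, x + 25]]) + (45)·det([[1, x - 4], [-16, 32]]).

Evaluating gives χ_A(x) = x^3 - 8x^2 + 21x - 18 = (x - 3)^2(x - 2).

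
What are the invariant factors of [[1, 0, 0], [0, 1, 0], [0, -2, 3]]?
The Jordan structure of A has elementary divisors (x - 1), (x - 1), (x - 3). Arranging the block sizes at each eigenvalue in decreasing order and taking row products gives the invariant factors.

Invariant factors (smallest first, each dividing the next): x - 1, (x - 3)(x - 1).

Check: the last factor (x - 3)(x - 1) is the minimal polynomial, and the product (x - 3)(x - 1)^2 is the characteristic polynomial.

x - 1, (x - 3)(x - 1)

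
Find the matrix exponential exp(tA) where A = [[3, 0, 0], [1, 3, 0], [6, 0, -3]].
e^{tA} = [[e^{3*t}, 0, 0], [t*e^{3*t}, e^{3*t}, 0], [2*sinh(3*t), 0, e^{-3*t}]]

A has Jordan form J = [[-3, 0, 0], [0, 3, 1], [0, 0, 3]] with A = PJP^{-1}, so e^{tA} = P e^{tJ} P^{-1}.

For a Jordan block J_k(λ), e^{tJ_k(λ)} = e^{λt} · (I + tN + t^2 N^2/2! + ... + t^{k-1} N^{k-1}/(k-1)!) where N is the nilpotent superdiagonal part.

Assembling the blocks and conjugating back gives the entries of e^{tA} as shown above.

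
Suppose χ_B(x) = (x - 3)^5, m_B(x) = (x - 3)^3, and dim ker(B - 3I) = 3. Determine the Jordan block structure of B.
Jordan blocks: (3, 3), (3, 1), (3, 1)

λ = 3: algebraic multiplicity 5 (exponent in χ_B), largest block size 3 (exponent in m_B), 3 blocks (geometric multiplicity). These force block sizes [3, 1, 1].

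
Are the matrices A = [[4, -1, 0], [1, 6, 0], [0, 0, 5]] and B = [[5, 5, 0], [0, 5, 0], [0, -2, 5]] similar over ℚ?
Two matrices over a field are similar if and only if they have the same invariant factors.

Both A and B have characteristic polynomial (x - 5)^3 and minimal polynomial (x - 5)^2. Computing further, both have invariant factors x - 5, (x - 5)^2. Hence A and B are similar.

Yes.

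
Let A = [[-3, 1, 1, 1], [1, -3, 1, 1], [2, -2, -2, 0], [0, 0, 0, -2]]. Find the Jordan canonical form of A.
The characteristic polynomial is det(xI - A) = (x + 2)^3(x + 4), so the eigenvalues are -4 (algebraic multiplicity 1), -2 (algebraic multiplicity 3).

For λ = -4: algebraic multiplicity 1 gives one 1×1 block.

For λ = -2: rank(A + 2I) = 2, rank((A + 2I)^2) = 1. The eigenspace has dimension 4 - 2 = 2, so there are 2 Jordan blocks; the rank sequence gives block sizes [2, 1].

Assembling the blocks gives the Jordan form J above.

J = [[-4, 0, 0, 0], [0, -2, 1, 0], [0, 0, -2, 0], [0, 0, 0, -2]]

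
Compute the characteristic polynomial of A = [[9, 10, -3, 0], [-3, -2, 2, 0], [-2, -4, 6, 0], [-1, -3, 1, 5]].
χ_A(x) = (x - 5)^2(x - 4)^2

xI - A = [[x - 9, -10, 3, 0], [3, x + 2, -2, 0], [2, 4, x - 6, 0], [1, 3, -1, x - 5]].

Expanding det(xI - A) along the first row:
det(xI - A) = + (x - 9)·det([[x + 2, -2, 0], [4, x - 6, 0], [3, -1, x - 5]]) - (-10)·det([[3, -2, 0], [2, x - 6, 0], [1, -1, x - 5]]) + (3)·det([[3, x + 2, 0], [2, 4, 0], [1, 3, x - 5]]) - (0)·det([[3, x + 2, -2], [2, 4, x - 6], [1, 3, -1]]).

Evaluating gives χ_A(x) = x^4 - 18x^3 + 121x^2 - 360x + 400 = (x - 5)^2(x - 4)^2.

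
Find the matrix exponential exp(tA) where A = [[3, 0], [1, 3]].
e^{tA} = [[e^{3*t}, 0], [t*e^{3*t}, e^{3*t}]]

A has Jordan form J = [[3, 1], [0, 3]] with A = PJP^{-1}, so e^{tA} = P e^{tJ} P^{-1}.

For a Jordan block J_k(λ), e^{tJ_k(λ)} = e^{λt} · (I + tN + t^2 N^2/2! + ... + t^{k-1} N^{k-1}/(k-1)!) where N is the nilpotent superdiagonal part.

Assembling the blocks and conjugating back gives the entries of e^{tA} as shown above.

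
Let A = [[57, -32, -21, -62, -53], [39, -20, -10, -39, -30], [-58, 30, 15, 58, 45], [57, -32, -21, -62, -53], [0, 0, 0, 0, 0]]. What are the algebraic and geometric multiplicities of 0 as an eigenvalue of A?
algebraic multiplicity 3, geometric multiplicity 2

The characteristic polynomial is x^3(x + 5)^2, so the factor x appears with exponent 3: the algebraic multiplicity is 3.

rank(A) = 3, so the eigenspace has dimension 5 - 3 = 2: the geometric multiplicity is 2.

Since 2 < 3, A is not diagonalizable.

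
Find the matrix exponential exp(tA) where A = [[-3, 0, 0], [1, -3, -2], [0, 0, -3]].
e^{tA} = [[e^{-3*t}, 0, 0], [t*e^{-3*t}, e^{-3*t}, -2*t*e^{-3*t}], [0, 0, e^{-3*t}]]

A has Jordan form J = [[-3, 1, 0], [0, -3, 0], [0, 0, -3]] with A = PJP^{-1}, so e^{tA} = P e^{tJ} P^{-1}.

For a Jordan block J_k(λ), e^{tJ_k(λ)} = e^{λt} · (I + tN + t^2 N^2/2! + ... + t^{k-1} N^{k-1}/(k-1)!) where N is the nilpotent superdiagonal part.

Assembling the blocks and conjugating back gives the entries of e^{tA} as shown above.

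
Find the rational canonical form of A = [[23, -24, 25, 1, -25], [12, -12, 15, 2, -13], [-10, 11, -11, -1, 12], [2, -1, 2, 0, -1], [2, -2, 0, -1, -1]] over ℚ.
R = [[0, 0, 0, 0, -27], [1, 0, 0, 0, 9], [0, 1, 0, 0, -15], [0, 0, 1, 0, -1], [0, 0, 0, 1, -1]]

The invariant factors of A (the non-unit diagonal entries of the Smith normal form of xI - A over ℚ[x]) are (x + 3)(x^2 - x + 3)^2, each dividing the next. The characteristic polynomial is their product, (x + 3)(x^2 - x + 3)^2.

The rational canonical form is the block-diagonal matrix of companion matrices C(f_i):
R = [[0, 0, 0, 0, -27], [1, 0, 0, 0, 9], [0, 1, 0, 0, -15], [0, 0, 1, 0, -1], [0, 0, 0, 1, -1]].

Note the characteristic polynomial does not split into linear factors over ℚ, so A has no Jordan form over ℚ; the rational canonical form exists over any field.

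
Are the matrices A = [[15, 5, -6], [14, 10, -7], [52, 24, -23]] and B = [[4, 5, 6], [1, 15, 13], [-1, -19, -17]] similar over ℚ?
Two matrices over a field are similar if and only if they have the same invariant factors.

Both A and B have characteristic polynomial (x - 3)^2(x + 4) and minimal polynomial (x - 3)^2(x + 4). Computing further, both have invariant factors (x - 3)^2(x + 4). Hence A and B are similar.

Yes.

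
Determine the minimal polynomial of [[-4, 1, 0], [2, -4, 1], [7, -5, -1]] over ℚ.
The characteristic polynomial factors as (x + 3)^3. The minimal polynomial is ∏(x - λ)^{k_λ} where k_λ is the size of the largest Jordan block at λ.

For λ = -3: rank(A + 3I) = 2, and the largest Jordan block has size 3 (the smallest k with rank((A + 3I)^k) = rank((A + 3I)^(k+1))).

So m_A(x) = (x + 3)^3.

m_A(x) = (x + 3)^3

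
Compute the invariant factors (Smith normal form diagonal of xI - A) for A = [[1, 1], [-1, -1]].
x^2

The Jordan structure of A has elementary divisors x^2. Arranging the block sizes at each eigenvalue in decreasing order and taking row products gives the invariant factors.

Invariant factors (smallest first, each dividing the next): x^2.

Check: the last factor x^2 is the minimal polynomial, and the product x^2 is the characteristic polynomial.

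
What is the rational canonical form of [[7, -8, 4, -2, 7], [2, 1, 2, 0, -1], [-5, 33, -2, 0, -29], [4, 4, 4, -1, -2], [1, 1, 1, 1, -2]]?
R = [[3, 0, 0, 0, 0], [0, 0, 0, 0, -45], [0, 1, 0, 0, -24], [0, 0, 1, 0, 22], [0, 0, 0, 1, 0]]

The invariant factors of A (the non-unit diagonal entries of the Smith normal form of xI - A over ℚ[x]) are x - 3, (x - 3)^2(x + 1)(x + 5), each dividing the next. The characteristic polynomial is their product, (x - 3)^3(x + 1)(x + 5).

The rational canonical form is the block-diagonal matrix of companion matrices C(f_i):
R = [[3, 0, 0, 0, 0], [0, 0, 0, 0, -45], [0, 1, 0, 0, -24], [0, 0, 1, 0, 22], [0, 0, 0, 1, 0]].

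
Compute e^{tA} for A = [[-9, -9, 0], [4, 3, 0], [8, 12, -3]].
e^{tA} = [[(1 - 6*t)*e^{-3*t}, -9*t*e^{-3*t}, 0], [4*t*e^{-3*t}, (6*t + 1)*e^{-3*t}, 0], [8*t*e^{-3*t}, 12*t*e^{-3*t}, e^{-3*t}]]

A has Jordan form J = [[-3, 1, 0], [0, -3, 0], [0, 0, -3]] with A = PJP^{-1}, so e^{tA} = P e^{tJ} P^{-1}.

For a Jordan block J_k(λ), e^{tJ_k(λ)} = e^{λt} · (I + tN + t^2 N^2/2! + ... + t^{k-1} N^{k-1}/(k-1)!) where N is the nilpotent superdiagonal part.

Assembling the blocks and conjugating back gives the entries of e^{tA} as shown above.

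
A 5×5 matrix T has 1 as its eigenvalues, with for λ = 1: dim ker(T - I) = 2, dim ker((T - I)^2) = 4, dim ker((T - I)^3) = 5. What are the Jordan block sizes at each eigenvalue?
λ = 1: successive nullity increments [2, 2, 1] count blocks of size ≥ k; block sizes are [3, 2].

Jordan blocks: (1, 3), (1, 2)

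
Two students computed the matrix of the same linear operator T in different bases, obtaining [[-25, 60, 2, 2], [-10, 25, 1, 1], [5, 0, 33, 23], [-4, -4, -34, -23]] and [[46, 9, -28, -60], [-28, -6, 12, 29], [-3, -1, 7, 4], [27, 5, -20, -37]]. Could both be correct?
Yes.

Two matrices over a field are similar if and only if they have the same invariant factors.

Both A and B have characteristic polynomial (x - 5)^3(x + 5) and minimal polynomial (x - 5)^3(x + 5). Computing further, both have invariant factors (x - 5)^3(x + 5). Hence A and B are similar.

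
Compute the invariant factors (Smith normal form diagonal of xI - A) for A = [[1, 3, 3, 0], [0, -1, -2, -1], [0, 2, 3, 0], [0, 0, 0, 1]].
The Jordan structure of A has elementary divisors (x - 1)^3, (x - 1). Arranging the block sizes at each eigenvalue in decreasing order and taking row products gives the invariant factors.

Invariant factors (smallest first, each dividing the next): x - 1, (x - 1)^3.

Check: the last factor (x - 1)^3 is the minimal polynomial, and the product (x - 1)^4 is the characteristic polynomial.

x - 1, (x - 1)^3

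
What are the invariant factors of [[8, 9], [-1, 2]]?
(x - 5)^2

The Jordan structure of A has elementary divisors (x - 5)^2. Arranging the block sizes at each eigenvalue in decreasing order and taking row products gives the invariant factors.

Invariant factors (smallest first, each dividing the next): (x - 5)^2.

Check: the last factor (x - 5)^2 is the minimal polynomial, and the product (x - 5)^2 is the characteristic polynomial.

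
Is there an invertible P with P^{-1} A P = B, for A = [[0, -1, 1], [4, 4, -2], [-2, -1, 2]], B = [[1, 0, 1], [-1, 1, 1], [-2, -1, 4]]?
Two matrices over a field are similar if and only if they have the same invariant factors.

Both A and B have characteristic polynomial (x - 2)^3 and minimal polynomial (x - 2)^3. Computing further, both have invariant factors (x - 2)^3. Hence A and B are similar.

Yes.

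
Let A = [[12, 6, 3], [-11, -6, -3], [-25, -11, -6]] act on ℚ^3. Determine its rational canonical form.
The invariant factors of A (the non-unit diagonal entries of the Smith normal form of xI - A over ℚ[x]) are x^3 - 3, each dividing the next. The characteristic polynomial is their product, x^3 - 3.

The rational canonical form is the block-diagonal matrix of companion matrices C(f_i):
R = [[0, 0, 3], [1, 0, 0], [0, 1, 0]].

Note the characteristic polynomial does not split into linear factors over ℚ, so A has no Jordan form over ℚ; the rational canonical form exists over any field.

R = [[0, 0, 3], [1, 0, 0], [0, 1, 0]]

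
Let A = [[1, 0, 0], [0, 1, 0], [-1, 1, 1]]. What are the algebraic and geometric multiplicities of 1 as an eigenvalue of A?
The characteristic polynomial is (x - 1)^3, so the factor x - 1 appears with exponent 3: the algebraic multiplicity is 3.

rank(A - I) = 1, so the eigenspace has dimension 3 - 1 = 2: the geometric multiplicity is 2.

Since 2 < 3, A is not diagonalizable.

algebraic multiplicity 3, geometric multiplicity 2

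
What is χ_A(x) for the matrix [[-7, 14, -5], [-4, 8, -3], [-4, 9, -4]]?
χ_A(x) = (x + 1)^3

xI - A = [[x + 7, -14, 5], [4, x - 8, 3], [4, -9, x + 4]].

Expanding det(xI - A) along the first row:
det(xI - A) = + (x + 7)·det([[x - 8, 3], [-9, x + 4]]) - (-14)·det([[4, 3], [4, x + 4]]) + (5)·det([[4, x - 8], [4, -9]]).

Evaluating gives χ_A(x) = x^3 + 3x^2 + 3x + 1 = (x + 1)^3.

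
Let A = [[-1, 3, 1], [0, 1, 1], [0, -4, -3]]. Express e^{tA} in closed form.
A has Jordan form J = [[-1, 1, 0], [0, -1, 1], [0, 0, -1]] with A = PJP^{-1}, so e^{tA} = P e^{tJ} P^{-1}.

For a Jordan block J_k(λ), e^{tJ_k(λ)} = e^{λt} · (I + tN + t^2 N^2/2! + ... + t^{k-1} N^{k-1}/(k-1)!) where N is the nilpotent superdiagonal part.

Assembling the blocks and conjugating back gives the entries of e^{tA} as shown above.

e^{tA} = [[e^{-t}, t*(t + 3)*e^{-t}, t*(t + 2)*e^{-t}/2], [0, (2*t + 1)*e^{-t}, t*e^{-t}], [0, -4*t*e^{-t}, (1 - 2*t)*e^{-t}]]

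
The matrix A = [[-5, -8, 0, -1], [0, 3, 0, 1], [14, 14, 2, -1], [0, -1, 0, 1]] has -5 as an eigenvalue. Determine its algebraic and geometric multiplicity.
algebraic multiplicity 1, geometric multiplicity 1

The characteristic polynomial is (x - 2)^3(x + 5), so the factor x + 5 appears with exponent 1: the algebraic multiplicity is 1.

rank(A + 5I) = 3, so the eigenspace has dimension 4 - 3 = 1: the geometric multiplicity is 1.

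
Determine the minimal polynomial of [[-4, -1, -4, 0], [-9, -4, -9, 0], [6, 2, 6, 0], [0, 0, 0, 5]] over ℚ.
m_A(x) = x(x - 5)(x + 1)^2

The characteristic polynomial factors as x(x - 5)(x + 1)^2. The minimal polynomial is ∏(x - λ)^{k_λ} where k_λ is the size of the largest Jordan block at λ.

For λ = -1: rank(A + I) = 3, and the largest Jordan block has size 2 (the smallest k with rank((A + I)^k) = rank((A + I)^(k+1))).
For λ = 0: rank(A) = 3, and the largest Jordan block has size 1 (the smallest k with rank(A^k) = rank(A^(k+1))).
For λ = 5: rank(A - 5I) = 3, and the largest Jordan block has size 1 (the smallest k with rank((A - 5I)^k) = rank((A - 5I)^(k+1))).

So m_A(x) = x(x - 5)(x + 1)^2.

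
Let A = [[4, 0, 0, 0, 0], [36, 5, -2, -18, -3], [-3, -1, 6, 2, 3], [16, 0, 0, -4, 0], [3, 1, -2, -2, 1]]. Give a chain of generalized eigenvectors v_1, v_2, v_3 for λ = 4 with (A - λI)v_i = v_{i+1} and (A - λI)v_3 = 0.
v_1 = [[1, 1, -1, 2, 1]]^T, v_2 = [[0, 0, 1, 0, -1]]^T, v_3 = [[0, 1, -1, 0, 1]]^T

We seek v_1 ∈ ker((A - 4I)^3) \ ker((A - 4I)^2), then set v_{i+1} = (A - 4I) v_i.

One such chain is v_1 = [[1, 1, -1, 2, 1]]^T, v_2 = [[0, 0, 1, 0, -1]]^T, v_3 = [[0, 1, -1, 0, 1]]^T. Check: (A - 4I) v_3 = [[0, 0, 0, 0, 0]]^T = 0.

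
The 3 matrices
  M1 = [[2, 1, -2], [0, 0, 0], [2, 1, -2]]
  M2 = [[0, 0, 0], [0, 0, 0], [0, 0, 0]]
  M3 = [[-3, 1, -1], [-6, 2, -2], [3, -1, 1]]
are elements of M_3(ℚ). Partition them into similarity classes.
Characteristic polynomials: χ_{M1} = x^3, χ_{M2} = x^3, χ_{M3} = x^3.

{M1, M3}: invariant factors x, x^2.

{M2}: invariant factors x, x, x.

Matrices are similar if and only if their invariant-factor lists agree; the partition into similarity classes is {M1, M3}, {M2}.

2 classes: {M1, M3}, {M2}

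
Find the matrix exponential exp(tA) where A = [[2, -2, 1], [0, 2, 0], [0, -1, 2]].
e^{tA} = [[e^{2*t}, t*(-t - 4)*e^{2*t}/2, t*e^{2*t}], [0, e^{2*t}, 0], [0, -t*e^{2*t}, e^{2*t}]]

A has Jordan form J = [[2, 1, 0], [0, 2, 1], [0, 0, 2]] with A = PJP^{-1}, so e^{tA} = P e^{tJ} P^{-1}.

For a Jordan block J_k(λ), e^{tJ_k(λ)} = e^{λt} · (I + tN + t^2 N^2/2! + ... + t^{k-1} N^{k-1}/(k-1)!) where N is the nilpotent superdiagonal part.

Assembling the blocks and conjugating back gives the entries of e^{tA} as shown above.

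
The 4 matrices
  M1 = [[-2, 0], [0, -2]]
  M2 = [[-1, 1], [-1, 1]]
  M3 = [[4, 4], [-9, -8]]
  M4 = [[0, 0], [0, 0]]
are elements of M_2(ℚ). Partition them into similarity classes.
4 classes: {M1}, {M2}, {M3}, {M4}

Characteristic polynomials: χ_{M1} = (x + 2)^2, χ_{M2} = x^2, χ_{M3} = (x + 2)^2, χ_{M4} = x^2.

{M1}: invariant factors x + 2, x + 2.

{M2}: invariant factors x^2.

{M3}: invariant factors (x + 2)^2.

{M4}: invariant factors x, x.

Matrices are similar if and only if their invariant-factor lists agree; the partition into similarity classes is {M1}, {M2}, {M3}, {M4}.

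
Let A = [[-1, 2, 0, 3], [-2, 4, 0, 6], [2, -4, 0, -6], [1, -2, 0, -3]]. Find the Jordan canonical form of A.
J = [[0, 1, 0, 0], [0, 0, 0, 0], [0, 0, 0, 0], [0, 0, 0, 0]]

The characteristic polynomial is det(xI - A) = x^4, so the eigenvalues are 0 (algebraic multiplicity 4).

For λ = 0: rank(A) = 1, rank(A^2) = 0. The eigenspace has dimension 4 - 1 = 3, so there are 3 Jordan blocks; the rank sequence gives block sizes [2, 1, 1].

Assembling the blocks gives the Jordan form J above.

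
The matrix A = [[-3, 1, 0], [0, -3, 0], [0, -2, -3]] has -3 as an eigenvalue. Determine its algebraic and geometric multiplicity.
algebraic multiplicity 3, geometric multiplicity 2

The characteristic polynomial is (x + 3)^3, so the factor x + 3 appears with exponent 3: the algebraic multiplicity is 3.

rank(A + 3I) = 1, so the eigenspace has dimension 3 - 1 = 2: the geometric multiplicity is 2.

Since 2 < 3, A is not diagonalizable.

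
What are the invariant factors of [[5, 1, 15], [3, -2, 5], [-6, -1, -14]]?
The Jordan structure of A has elementary divisors (x + 4)^2, (x + 3). Arranging the block sizes at each eigenvalue in decreasing order and taking row products gives the invariant factors.

Invariant factors (smallest first, each dividing the next): (x + 3)(x + 4)^2.

Check: the last factor (x + 3)(x + 4)^2 is the minimal polynomial, and the product (x + 3)(x + 4)^2 is the characteristic polynomial.

(x + 3)(x + 4)^2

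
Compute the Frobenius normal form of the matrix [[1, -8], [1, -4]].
The invariant factors of A (the non-unit diagonal entries of the Smith normal form of xI - A over ℚ[x]) are x^2 + 3x + 4, each dividing the next. The characteristic polynomial is their product, x^2 + 3x + 4.

The rational canonical form is the block-diagonal matrix of companion matrices C(f_i):
R = [[0, -4], [1, -3]].

Note the characteristic polynomial does not split into linear factors over ℚ, so A has no Jordan form over ℚ; the rational canonical form exists over any field.

R = [[0, -4], [1, -3]]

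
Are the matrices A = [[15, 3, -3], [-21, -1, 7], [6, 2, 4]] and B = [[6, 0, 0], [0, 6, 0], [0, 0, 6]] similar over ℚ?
Both have characteristic polynomial (x - 6)^3, but the minimal polynomial of A is (x - 6)^2 while the minimal polynomial of B is x - 6. The minimal polynomial is a similarity invariant, so A and B are not similar.

No.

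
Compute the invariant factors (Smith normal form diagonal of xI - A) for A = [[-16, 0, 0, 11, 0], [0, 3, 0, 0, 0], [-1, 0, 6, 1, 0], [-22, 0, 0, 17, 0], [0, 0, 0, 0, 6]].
x - 6, (x - 6)^2(x - 3)(x + 5)

The Jordan structure of A has elementary divisors (x + 5), (x - 3), (x - 6)^2, (x - 6). Arranging the block sizes at each eigenvalue in decreasing order and taking row products gives the invariant factors.

Invariant factors (smallest first, each dividing the next): x - 6, (x - 6)^2(x - 3)(x + 5).

Check: the last factor (x - 6)^2(x - 3)(x + 5) is the minimal polynomial, and the product (x - 6)^3(x - 3)(x + 5) is the characteristic polynomial.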